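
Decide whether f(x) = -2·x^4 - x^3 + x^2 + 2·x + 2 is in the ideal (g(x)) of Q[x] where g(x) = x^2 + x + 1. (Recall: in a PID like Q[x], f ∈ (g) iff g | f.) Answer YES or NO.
In Q[x] the ideal (g) consists of all multiples of g, so f ∈ (g) iff g | f, i.e. iff the remainder of f on division by g is 0. Divide f by g (g is monic, so eliminate the leading term of the running remainder at each step):
  leading term -2·x^4: subtract (-2·x^2)·g(x) = -2·x^4 - 2·x^3 - 2·x^2, leaving x^3 + 3·x^2 + 2·x + 2
  leading term x^3: subtract (x)·g(x) = x^3 + x^2 + x, leaving 2·x^2 + x + 2
  leading term 2·x^2: subtract (2)·g(x) = 2·x^2 + 2·x + 2, leaving -x
The remainder r(x) = -x ≠ 0 (and deg r < deg g), so g ∤ f, i.e. f ∉ (g).

Final answer: NO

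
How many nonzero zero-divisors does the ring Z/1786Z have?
Z/1786Z has 957 nonzero zero-divisors

In Z/1786Z each nonzero element is either a unit (gcd with 1786 is 1) or a zero-divisor (gcd > 1). The number of units is φ(1786): factorise 1786 = 2 · 19 · 47, so φ(1786) = (2 − 1) · (19 − 1) · (47 − 1) = 1 · 18 · 46 = 828. The nonzero elements number 1786 − 1 = 1785. Hence the nonzero zero-divisors number 1785 − 828 = 957.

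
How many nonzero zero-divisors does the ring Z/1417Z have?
In Z/1417Z each nonzero element is either a unit (gcd with 1417 is 1) or a zero-divisor (gcd > 1). The number of units is φ(1417): factorise 1417 = 13 · 109, so φ(1417) = (13 − 1) · (109 − 1) = 12 · 108 = 1296. The nonzero elements number 1417 − 1 = 1416. Hence the nonzero zero-divisors number 1416 − 1296 = 120.

Final answer: Z/1417Z has 120 nonzero zero-divisors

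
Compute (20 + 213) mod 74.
11

Reduce the summands first: 213 ≡ 65 (mod 74), so 20 + 213 ≡ 20 + 65 (mod 74). 20 + 65 = 85; 85 = 1·74 + 11, so (20 + 213) mod 74 = 11.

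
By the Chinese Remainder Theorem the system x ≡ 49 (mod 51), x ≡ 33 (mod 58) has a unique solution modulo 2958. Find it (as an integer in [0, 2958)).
x ≡ 2701 (mod 2958); the representative in [0, 2958) is 2701

The moduli 51, 58 are pairwise coprime, so by the CRT there is a unique solution mod 51·58 = 2958.
Solve by successive substitution. Start with x ≡ 49 (mod 51).
  Combine with x ≡ 33 (mod 58): write x = 49 + 51·t and require 49 + 51·t ≡ 33 (mod 58), i.e. 51·t ≡ 33 − 49 ≡ 42 (mod 58). Since 51^(−1) ≡ 33 (mod 58), t ≡ 33·42 ≡ 52 (mod 58). So x ≡ 49 + 51·52 = 2701 (mod 2958).
Unique solution in [0, 2958): x = 2701.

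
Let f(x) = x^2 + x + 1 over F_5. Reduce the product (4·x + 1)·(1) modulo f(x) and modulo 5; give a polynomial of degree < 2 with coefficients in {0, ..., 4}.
Multiply as integer polynomials: a · b = 4·x + 1. Reducing coefficients mod 5: a · b ≡ 4·x + 1. This already has degree < 2, so no reduction by f is needed. Hence a · b ≡ 4·x + 1 in F_5[x]/(f).

Final answer: a · b ≡ 4·x + 1 (mod f(x))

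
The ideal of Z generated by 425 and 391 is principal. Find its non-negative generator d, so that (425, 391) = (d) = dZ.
In the PID Z, (a, b) is generated by gcd(a, b). Compute gcd(425, 391) with the extended Euclidean algorithm, tracking rows (r, s, t) with s·425 + t·391 = r:
  row A: (425, 1, 0)   [1·425 + 0·391 = 425]
  row B: (391, 0, 1)   [0·425 + 1·391 = 391]
  425 = 1·391 + 34   → row C = row A − 1·row B = (34, 1, −1)   [check: 1·425 − 1·391 = 34]
  391 = 11·34 + 17   → row D = row B − 11·row C = (17, −11, 12)   [check: −11·425 + 12·391 = 17]
  34 = 2·17 + 0   → remainder 0, stop. gcd = 17 (last nonzero row D).
So gcd(425, 391) = 17, with Bézout identity −11·425 + 12·391 = 17. Containment (⊇): the Bézout identity exhibits 17 as an element of (425, 391), giving (17) ⊆ (425, 391). Containment (⊆): since 17 | 425 and 17 | 391 (425 = 17·25, 391 = 17·23), every Z-linear combination of 425 and 391 is divisible by 17, so (425, 391) ⊆ (17). Therefore (425, 391) = (17), d = 17.

Final answer: (425, 391) = (17); d = 17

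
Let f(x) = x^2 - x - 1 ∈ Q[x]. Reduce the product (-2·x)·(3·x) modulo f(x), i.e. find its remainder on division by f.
a · b ≡ -6·x - 6 (mod f(x))

First multiply in Q[x] without reducing: a · b = -6·x^2. Now divide by f(x) = x^2 - x - 1, eliminating the leading term at each step:
  leading term -6·x^2: subtract (-6)·f(x) = -6·x^2 + 6·x + 6, leaving -6·x - 6
The degree is now < 2, so this is the remainder. Hence a · b ≡ -6·x - 6 in Q[x]/(f).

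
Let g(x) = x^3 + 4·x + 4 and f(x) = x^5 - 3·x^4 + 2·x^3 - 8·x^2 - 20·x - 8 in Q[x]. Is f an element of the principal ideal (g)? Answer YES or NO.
In Q[x] the ideal (g) consists of all multiples of g, so f ∈ (g) iff g | f, i.e. iff the remainder of f on division by g is 0. Divide f by g (g is monic, so eliminate the leading term of the running remainder at each step):
  leading term x^5: subtract (x^2)·g(x) = x^5 + 4·x^3 + 4·x^2, leaving -3·x^4 - 2·x^3 - 12·x^2 - 20·x - 8
  leading term -3·x^4: subtract (-3·x)·g(x) = -3·x^4 - 12·x^2 - 12·x, leaving -2·x^3 - 8·x - 8
  leading term -2·x^3: subtract (-2)·g(x) = -2·x^3 - 8·x - 8, leaving 0
The remainder is 0, so f(x) = g(x) · h(x) with h(x) = x^2 - 3·x - 2. Hence g | f, i.e. f ∈ (g).

Final answer: YES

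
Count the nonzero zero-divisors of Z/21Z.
Z/21Z has 8 nonzero zero-divisors

In Z/21Z each nonzero element is either a unit (gcd with 21 is 1) or a zero-divisor (gcd > 1). The number of units is φ(21): factorise 21 = 3 · 7, so φ(21) = (3 − 1) · (7 − 1) = 2 · 6 = 12. The nonzero elements number 21 − 1 = 20. Hence the nonzero zero-divisors number 20 − 12 = 8.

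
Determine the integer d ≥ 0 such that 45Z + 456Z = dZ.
(45, 456) = (3); d = 3

In the PID Z, (a, b) is generated by gcd(a, b). Compute gcd(456, 45) with the extended Euclidean algorithm, tracking rows (r, s, t) with s·456 + t·45 = r:
  row A: (456, 1, 0)   [1·456 + 0·45 = 456]
  row B: (45, 0, 1)   [0·456 + 1·45 = 45]
  456 = 10·45 + 6   → row C = row A − 10·row B = (6, 1, −10)   [check: 1·456 − 10·45 = 6]
  45 = 7·6 + 3   → row D = row B − 7·row C = (3, −7, 71)   [check: −7·456 + 71·45 = 3]
  6 = 2·3 + 0   → remainder 0, stop. gcd = 3 (last nonzero row D).
So gcd(45, 456) = 3, with Bézout identity −7·456 + 71·45 = 3. Containment (⊇): the Bézout identity exhibits 3 as an element of (45, 456), giving (3) ⊆ (45, 456). Containment (⊆): since 3 | 45 and 3 | 456 (45 = 3·15, 456 = 3·152), every Z-linear combination of 45 and 456 is divisible by 3, so (45, 456) ⊆ (3). Therefore (45, 456) = (3), d = 3.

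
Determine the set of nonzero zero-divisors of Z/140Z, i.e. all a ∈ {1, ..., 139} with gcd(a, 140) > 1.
An element a ∈ Z/140Z (with a ≠ 0) is a zero-divisor iff gcd(a, 140) > 1 (because a is a unit precisely when gcd(a, n) = 1, and in Z/nZ every nonzero, non-unit element is a zero-divisor). Scan a = 1, ..., 139 and keep those with gcd(a, 140) > 1:
  gcd(2, 140) = 2, gcd(4, 140) = 4, gcd(5, 140) = 5, gcd(6, 140) = 2, gcd(7, 140) = 7, gcd(8, 140) = 4, gcd(10, 140) = 10, gcd(12, 140) = 4, gcd(14, 140) = 14, gcd(15, 140) = 5, gcd(16, 140) = 4, gcd(18, 140) = 2, gcd(20, 140) = 20, gcd(21, 140) = 7, gcd(22, 140) = 2, gcd(24, 140) = 4, gcd(25, 140) = 5, gcd(26, 140) = 2, gcd(28, 140) = 28, gcd(30, 140) = 10, gcd(32, 140) = 4, gcd(34, 140) = 2, gcd(35, 140) = 35, gcd(36, 140) = 4, gcd(38, 140) = 2, gcd(40, 140) = 20, gcd(42, 140) = 14, gcd(44, 140) = 4, gcd(45, 140) = 5, gcd(46, 140) = 2, gcd(48, 140) = 4, gcd(49, 140) = 7, gcd(50, 140) = 10, gcd(52, 140) = 4, gcd(54, 140) = 2, gcd(55, 140) = 5, gcd(56, 140) = 28, gcd(58, 140) = 2, gcd(60, 140) = 20, gcd(62, 140) = 2, gcd(63, 140) = 7, gcd(64, 140) = 4, gcd(65, 140) = 5, gcd(66, 140) = 2, gcd(68, 140) = 4, gcd(70, 140) = 70, gcd(72, 140) = 4, gcd(74, 140) = 2, gcd(75, 140) = 5, gcd(76, 140) = 4, gcd(77, 140) = 7, gcd(78, 140) = 2, gcd(80, 140) = 20, gcd(82, 140) = 2, gcd(84, 140) = 28, gcd(85, 140) = 5, gcd(86, 140) = 2, gcd(88, 140) = 4, gcd(90, 140) = 10, gcd(91, 140) = 7, gcd(92, 140) = 4, gcd(94, 140) = 2, gcd(95, 140) = 5, gcd(96, 140) = 4, gcd(98, 140) = 14, gcd(100, 140) = 20, gcd(102, 140) = 2, gcd(104, 140) = 4, gcd(105, 140) = 35, gcd(106, 140) = 2, gcd(108, 140) = 4, gcd(110, 140) = 10, gcd(112, 140) = 28, gcd(114, 140) = 2, gcd(115, 140) = 5, gcd(116, 140) = 4, gcd(118, 140) = 2, gcd(119, 140) = 7, gcd(120, 140) = 20, gcd(122, 140) = 2, gcd(124, 140) = 4, gcd(125, 140) = 5, gcd(126, 140) = 14, gcd(128, 140) = 4, gcd(130, 140) = 10, gcd(132, 140) = 4, gcd(133, 140) = 7, gcd(134, 140) = 2, gcd(135, 140) = 5, gcd(136, 140) = 4, gcd(138, 140) = 2.
All other a ∈ {1, ..., 139} have gcd(a, 140) = 1 and are units. So the nonzero zero-divisors are exactly the 91 values of a appearing in this scan.

Final answer: nonzero zero-divisors of Z/140Z = {2, 4, 5, 6, 7, 8, 10, 12, 14, 15, 16, 18, 20, 21, 22, 24, 25, 26, 28, 30, 32, 34, 35, 36, 38, 40, 42, 44, 45, 46, 48, 49, 50, 52, 54, 55, 56, 58, 60, 62, 63, 64, 65, 66, 68, 70, 72, 74, 75, 76, 77, 78, 80, 82, 84, 85, 86, 88, 90, 91, 92, 94, 95, 96, 98, 100, 102, 104, 105, 106, 108, 110, 112, 114, 115, 116, 118, 119, 120, 122, 124, 125, 126, 128, 130, 132, 133, 134, 135, 136, 138}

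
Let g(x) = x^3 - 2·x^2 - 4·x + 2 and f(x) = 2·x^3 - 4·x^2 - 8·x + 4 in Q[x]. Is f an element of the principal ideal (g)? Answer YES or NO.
In Q[x] the ideal (g) consists of all multiples of g, so f ∈ (g) iff g | f, i.e. iff the remainder of f on division by g is 0. Divide f by g (g is monic, so eliminate the leading term of the running remainder at each step):
  leading term 2·x^3: subtract (2)·g(x) = 2·x^3 - 4·x^2 - 8·x + 4, leaving 0
The remainder is 0, so f(x) = g(x) · h(x) with h(x) = 2. Hence g | f, i.e. f ∈ (g).

Final answer: YES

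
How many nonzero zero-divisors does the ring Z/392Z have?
In Z/392Z each nonzero element is either a unit (gcd with 392 is 1) or a zero-divisor (gcd > 1). The number of units is φ(392): factorise 392 = 2^3 · 7^2, so φ(392) = (2^3 − 2^2) · (7^2 − 7^1) = 4 · 42 = 168. The nonzero elements number 392 − 1 = 391. Hence the nonzero zero-divisors number 391 − 168 = 223.

Final answer: Z/392Z has 223 nonzero zero-divisors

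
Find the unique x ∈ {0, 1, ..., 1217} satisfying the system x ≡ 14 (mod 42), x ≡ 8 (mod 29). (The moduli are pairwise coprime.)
x ≡ 182 (mod 1218); the representative in [0, 1218) is 182

The moduli 42, 29 are pairwise coprime, so by the CRT there is a unique solution mod 42·29 = 1218.
Solve by successive substitution. Start with x ≡ 14 (mod 42).
  Combine with x ≡ 8 (mod 29): write x = 14 + 42·t and require 14 + 42·t ≡ 8 (mod 29), i.e. 42·t ≡ 8 − 14 ≡ 23 (mod 29). Since 42^(−1) ≡ 9 (mod 29) (42 ≡ 13 (mod 29)), t ≡ 9·23 ≡ 4 (mod 29). So x ≡ 14 + 42·4 = 182 (mod 1218).
Unique solution in [0, 1218): x = 182.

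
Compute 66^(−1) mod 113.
Apply the extended Euclidean algorithm to (113, 66), tracking rows (r, s, t) with s·113 + t·66 = r. Each division r_prev = q·r_cur + r_new produces the new row as (previous row) − q·(current row):
  row A: (113, 1, 0)   [1·113 + 0·66 = 113]
  row B: (66, 0, 1)   [0·113 + 1·66 = 66]
  113 = 1·66 + 47   → row C = row A − 1·row B = (47, 1, −1)   [check: 1·113 − 1·66 = 47]
  66 = 1·47 + 19   → row D = row B − 1·row C = (19, −1, 2)   [check: −1·113 + 2·66 = 19]
  47 = 2·19 + 9   → row E = row C − 2·row D = (9, 3, −5)   [check: 3·113 − 5·66 = 9]
  19 = 2·9 + 1   → row F = row D − 2·row E = (1, −7, 12)   [check: −7·113 + 12·66 = 1]
  9 = 9·1 + 0   → remainder 0, stop. gcd = 1 (last nonzero row F).
The gcd is 1, so 66 is invertible mod 113. The last nonzero row gives −7·113 + 12·66 = 1, so t = 12. So 66^(−1) ≡ 12 (mod 113). Verify: 66 · 12 = 792 ≡ 1 (mod 113). ✓

Final answer: 66^(−1) ≡ 12 (mod 113)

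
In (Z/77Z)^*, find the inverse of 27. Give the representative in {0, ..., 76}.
Apply the extended Euclidean algorithm to (77, 27), tracking rows (r, s, t) with s·77 + t·27 = r. Each division r_prev = q·r_cur + r_new produces the new row as (previous row) − q·(current row):
  row A: (77, 1, 0)   [1·77 + 0·27 = 77]
  row B: (27, 0, 1)   [0·77 + 1·27 = 27]
  77 = 2·27 + 23   → row C = row A − 2·row B = (23, 1, −2)   [check: 1·77 − 2·27 = 23]
  27 = 1·23 + 4   → row D = row B − 1·row C = (4, −1, 3)   [check: −1·77 + 3·27 = 4]
  23 = 5·4 + 3   → row E = row C − 5·row D = (3, 6, −17)   [check: 6·77 − 17·27 = 3]
  4 = 1·3 + 1   → row F = row D − 1·row E = (1, −7, 20)   [check: −7·77 + 20·27 = 1]
  3 = 3·1 + 0   → remainder 0, stop. gcd = 1 (last nonzero row F).
The gcd is 1, so 27 is invertible mod 77. The last nonzero row gives −7·77 + 20·27 = 1, so t = 20. So 27^(−1) ≡ 20 (mod 77). Verify: 27 · 20 = 540 ≡ 1 (mod 77). ✓

Final answer: 27^(−1) ≡ 20 (mod 77)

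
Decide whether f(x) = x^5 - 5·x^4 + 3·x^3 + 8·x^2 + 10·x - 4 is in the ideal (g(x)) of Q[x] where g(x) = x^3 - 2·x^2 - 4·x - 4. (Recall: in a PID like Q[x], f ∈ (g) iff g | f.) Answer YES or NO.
NO

In Q[x] the ideal (g) consists of all multiples of g, so f ∈ (g) iff g | f, i.e. iff the remainder of f on division by g is 0. Divide f by g (g is monic, so eliminate the leading term of the running remainder at each step):
  leading term x^5: subtract (x^2)·g(x) = x^5 - 2·x^4 - 4·x^3 - 4·x^2, leaving -3·x^4 + 7·x^3 + 12·x^2 + 10·x - 4
  leading term -3·x^4: subtract (-3·x)·g(x) = -3·x^4 + 6·x^3 + 12·x^2 + 12·x, leaving x^3 - 2·x - 4
  leading term x^3: subtract (1)·g(x) = x^3 - 2·x^2 - 4·x - 4, leaving 2·x^2 + 2·x
The remainder r(x) = 2·x^2 + 2·x ≠ 0 (and deg r < deg g), so g ∤ f, i.e. f ∉ (g).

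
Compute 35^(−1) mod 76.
35^(−1) ≡ 63 (mod 76)

Apply the extended Euclidean algorithm to (76, 35), tracking rows (r, s, t) with s·76 + t·35 = r. Each division r_prev = q·r_cur + r_new produces the new row as (previous row) − q·(current row):
  row A: (76, 1, 0)   [1·76 + 0·35 = 76]
  row B: (35, 0, 1)   [0·76 + 1·35 = 35]
  76 = 2·35 + 6   → row C = row A − 2·row B = (6, 1, −2)   [check: 1·76 − 2·35 = 6]
  35 = 5·6 + 5   → row D = row B − 5·row C = (5, −5, 11)   [check: −5·76 + 11·35 = 5]
  6 = 1·5 + 1   → row E = row C − 1·row D = (1, 6, −13)   [check: 6·76 − 13·35 = 1]
  5 = 5·1 + 0   → remainder 0, stop. gcd = 1 (last nonzero row E).
The gcd is 1, so 35 is invertible mod 76. The last nonzero row gives 6·76 − 13·35 = 1, so t = −13. So 35^(−1) ≡ −13 ≡ 63 (mod 76). Verify: 35 · 63 = 2205 ≡ 1 (mod 76). ✓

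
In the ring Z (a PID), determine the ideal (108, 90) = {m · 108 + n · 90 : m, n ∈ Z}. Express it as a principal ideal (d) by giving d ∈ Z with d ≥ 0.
In the PID Z, (a, b) is generated by gcd(a, b). Compute gcd(108, 90) with the extended Euclidean algorithm, tracking rows (r, s, t) with s·108 + t·90 = r:
  row A: (108, 1, 0)   [1·108 + 0·90 = 108]
  row B: (90, 0, 1)   [0·108 + 1·90 = 90]
  108 = 1·90 + 18   → row C = row A − 1·row B = (18, 1, −1)   [check: 1·108 − 1·90 = 18]
  90 = 5·18 + 0   → remainder 0, stop. gcd = 18 (last nonzero row C).
So gcd(108, 90) = 18, with Bézout identity 1·108 − 1·90 = 18. Containment (⊇): the Bézout identity exhibits 18 as an element of (108, 90), giving (18) ⊆ (108, 90). Containment (⊆): since 18 | 108 and 18 | 90 (108 = 18·6, 90 = 18·5), every Z-linear combination of 108 and 90 is divisible by 18, so (108, 90) ⊆ (18). Therefore (108, 90) = (18), d = 18.

Final answer: (108, 90) = (18); d = 18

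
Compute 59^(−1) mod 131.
Apply the extended Euclidean algorithm to (131, 59), tracking rows (r, s, t) with s·131 + t·59 = r. Each division r_prev = q·r_cur + r_new produces the new row as (previous row) − q·(current row):
  row A: (131, 1, 0)   [1·131 + 0·59 = 131]
  row B: (59, 0, 1)   [0·131 + 1·59 = 59]
  131 = 2·59 + 13   → row C = row A − 2·row B = (13, 1, −2)   [check: 1·131 − 2·59 = 13]
  59 = 4·13 + 7   → row D = row B − 4·row C = (7, −4, 9)   [check: −4·131 + 9·59 = 7]
  13 = 1·7 + 6   → row E = row C − 1·row D = (6, 5, −11)   [check: 5·131 − 11·59 = 6]
  7 = 1·6 + 1   → row F = row D − 1·row E = (1, −9, 20)   [check: −9·131 + 20·59 = 1]
  6 = 6·1 + 0   → remainder 0, stop. gcd = 1 (last nonzero row F).
The gcd is 1, so 59 is invertible mod 131. The last nonzero row gives −9·131 + 20·59 = 1, so t = 20. So 59^(−1) ≡ 20 (mod 131). Verify: 59 · 20 = 1180 ≡ 1 (mod 131). ✓

Final answer: 59^(−1) ≡ 20 (mod 131)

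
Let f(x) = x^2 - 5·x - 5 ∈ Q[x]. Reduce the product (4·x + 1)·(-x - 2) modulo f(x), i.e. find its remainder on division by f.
First multiply in Q[x] without reducing: a · b = -4·x^2 - 9·x - 2. Now divide by f(x) = x^2 - 5·x - 5, eliminating the leading term at each step:
  leading term -4·x^2: subtract (-4)·f(x) = -4·x^2 + 20·x + 20, leaving -29·x - 22
The degree is now < 2, so this is the remainder. Hence a · b ≡ -29·x - 22 in Q[x]/(f).

Final answer: a · b ≡ -29·x - 22 (mod f(x))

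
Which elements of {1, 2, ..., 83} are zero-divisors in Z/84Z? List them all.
An element a ∈ Z/84Z (with a ≠ 0) is a zero-divisor iff gcd(a, 84) > 1 (because a is a unit precisely when gcd(a, n) = 1, and in Z/nZ every nonzero, non-unit element is a zero-divisor). Scan a = 1, ..., 83 and keep those with gcd(a, 84) > 1:
  gcd(2, 84) = 2, gcd(3, 84) = 3, gcd(4, 84) = 4, gcd(6, 84) = 6, gcd(7, 84) = 7, gcd(8, 84) = 4, gcd(9, 84) = 3, gcd(10, 84) = 2, gcd(12, 84) = 12, gcd(14, 84) = 14, gcd(15, 84) = 3, gcd(16, 84) = 4, gcd(18, 84) = 6, gcd(20, 84) = 4, gcd(21, 84) = 21, gcd(22, 84) = 2, gcd(24, 84) = 12, gcd(26, 84) = 2, gcd(27, 84) = 3, gcd(28, 84) = 28, gcd(30, 84) = 6, gcd(32, 84) = 4, gcd(33, 84) = 3, gcd(34, 84) = 2, gcd(35, 84) = 7, gcd(36, 84) = 12, gcd(38, 84) = 2, gcd(39, 84) = 3, gcd(40, 84) = 4, gcd(42, 84) = 42, gcd(44, 84) = 4, gcd(45, 84) = 3, gcd(46, 84) = 2, gcd(48, 84) = 12, gcd(49, 84) = 7, gcd(50, 84) = 2, gcd(51, 84) = 3, gcd(52, 84) = 4, gcd(54, 84) = 6, gcd(56, 84) = 28, gcd(57, 84) = 3, gcd(58, 84) = 2, gcd(60, 84) = 12, gcd(62, 84) = 2, gcd(63, 84) = 21, gcd(64, 84) = 4, gcd(66, 84) = 6, gcd(68, 84) = 4, gcd(69, 84) = 3, gcd(70, 84) = 14, gcd(72, 84) = 12, gcd(74, 84) = 2, gcd(75, 84) = 3, gcd(76, 84) = 4, gcd(77, 84) = 7, gcd(78, 84) = 6, gcd(80, 84) = 4, gcd(81, 84) = 3, gcd(82, 84) = 2.
All other a ∈ {1, ..., 83} have gcd(a, 84) = 1 and are units. So the nonzero zero-divisors are exactly the 59 values of a appearing in this scan.

Final answer: nonzero zero-divisors of Z/84Z = {2, 3, 4, 6, 7, 8, 9, 10, 12, 14, 15, 16, 18, 20, 21, 22, 24, 26, 27, 28, 30, 32, 33, 34, 35, 36, 38, 39, 40, 42, 44, 45, 46, 48, 49, 50, 51, 52, 54, 56, 57, 58, 60, 62, 63, 64, 66, 68, 69, 70, 72, 74, 75, 76, 77, 78, 80, 81, 82}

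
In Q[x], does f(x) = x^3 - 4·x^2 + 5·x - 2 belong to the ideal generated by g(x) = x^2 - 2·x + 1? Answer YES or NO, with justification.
In Q[x] the ideal (g) consists of all multiples of g, so f ∈ (g) iff g | f, i.e. iff the remainder of f on division by g is 0. Divide f by g (g is monic, so eliminate the leading term of the running remainder at each step):
  leading term x^3: subtract (x)·g(x) = x^3 - 2·x^2 + x, leaving -2·x^2 + 4·x - 2
  leading term -2·x^2: subtract (-2)·g(x) = -2·x^2 + 4·x - 2, leaving 0
The remainder is 0, so f(x) = g(x) · h(x) with h(x) = x - 2. Hence g | f, i.e. f ∈ (g).

Final answer: YES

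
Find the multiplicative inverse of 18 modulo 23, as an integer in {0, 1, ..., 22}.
Apply the extended Euclidean algorithm to (23, 18), tracking rows (r, s, t) with s·23 + t·18 = r. Each division r_prev = q·r_cur + r_new produces the new row as (previous row) − q·(current row):
  row A: (23, 1, 0)   [1·23 + 0·18 = 23]
  row B: (18, 0, 1)   [0·23 + 1·18 = 18]
  23 = 1·18 + 5   → row C = row A − 1·row B = (5, 1, −1)   [check: 1·23 − 1·18 = 5]
  18 = 3·5 + 3   → row D = row B − 3·row C = (3, −3, 4)   [check: −3·23 + 4·18 = 3]
  5 = 1·3 + 2   → row E = row C − 1·row D = (2, 4, −5)   [check: 4·23 − 5·18 = 2]
  3 = 1·2 + 1   → row F = row D − 1·row E = (1, −7, 9)   [check: −7·23 + 9·18 = 1]
  2 = 2·1 + 0   → remainder 0, stop. gcd = 1 (last nonzero row F).
The gcd is 1, so 18 is invertible mod 23. The last nonzero row gives −7·23 + 9·18 = 1, so t = 9. So 18^(−1) ≡ 9 (mod 23). Verify: 18 · 9 = 162 ≡ 1 (mod 23). ✓

Final answer: 18^(−1) ≡ 9 (mod 23)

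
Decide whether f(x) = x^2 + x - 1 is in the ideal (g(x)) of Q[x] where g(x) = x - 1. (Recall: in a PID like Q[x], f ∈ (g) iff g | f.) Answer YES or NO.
NO

In Q[x] the ideal (g) consists of all multiples of g, so f ∈ (g) iff g | f, i.e. iff the remainder of f on division by g is 0. Divide f by g (g is monic, so eliminate the leading term of the running remainder at each step):
  leading term x^2: subtract (x)·g(x) = x^2 - x, leaving 2·x - 1
  leading term 2·x: subtract (2)·g(x) = 2·x - 2, leaving 1
The remainder r(x) = 1 ≠ 0 (and deg r < deg g), so g ∤ f, i.e. f ∉ (g).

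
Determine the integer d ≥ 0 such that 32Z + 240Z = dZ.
(32, 240) = (16); d = 16

In the PID Z, (a, b) is generated by gcd(a, b). Compute gcd(240, 32) with the extended Euclidean algorithm, tracking rows (r, s, t) with s·240 + t·32 = r:
  row A: (240, 1, 0)   [1·240 + 0·32 = 240]
  row B: (32, 0, 1)   [0·240 + 1·32 = 32]
  240 = 7·32 + 16   → row C = row A − 7·row B = (16, 1, −7)   [check: 1·240 − 7·32 = 16]
  32 = 2·16 + 0   → remainder 0, stop. gcd = 16 (last nonzero row C).
So gcd(32, 240) = 16, with Bézout identity 1·240 − 7·32 = 16. Containment (⊇): the Bézout identity exhibits 16 as an element of (32, 240), giving (16) ⊆ (32, 240). Containment (⊆): since 16 | 32 and 16 | 240 (32 = 16·2, 240 = 16·15), every Z-linear combination of 32 and 240 is divisible by 16, so (32, 240) ⊆ (16). Therefore (32, 240) = (16), d = 16.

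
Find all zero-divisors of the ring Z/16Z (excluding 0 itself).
An element a ∈ Z/16Z (with a ≠ 0) is a zero-divisor iff gcd(a, 16) > 1 (because a is a unit precisely when gcd(a, n) = 1, and in Z/nZ every nonzero, non-unit element is a zero-divisor). Scan a = 1, ..., 15 and keep those with gcd(a, 16) > 1:
  gcd(2, 16) = 2, gcd(4, 16) = 4, gcd(6, 16) = 2, gcd(8, 16) = 8, gcd(10, 16) = 2, gcd(12, 16) = 4, gcd(14, 16) = 2.
All other a ∈ {1, ..., 15} have gcd(a, 16) = 1 and are units. So the nonzero zero-divisors are exactly the 7 values of a appearing in this scan.

Final answer: nonzero zero-divisors of Z/16Z = {2, 4, 6, 8, 10, 12, 14}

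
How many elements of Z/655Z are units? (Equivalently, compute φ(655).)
Z/655Z has φ(655) = 520 units

An element a ∈ Z/655Z is a unit iff gcd(a, 655) = 1, so the number of units is φ(655). φ is multiplicative, with φ(p^e) = p^e − p^(e−1). Factorise 655 = 5 · 131. Then
  φ(655) = (5 − 1) · (131 − 1) = 4 · 130 = 520.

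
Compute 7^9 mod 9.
Use repeated squaring. Binary(9) = 1001. Walk through the bits of the exponent 9 left-to-right: at each bit after the leading one, square the running value, then multiply by 7 if the bit is 1 (always reducing mod 9):
  bit 1 = 1 (leading): start with 7.
  bit 2 = 0: square 7^2 = 49 ≡ 4 (mod 9).
  bit 3 = 0: square 4^2 = 16 ≡ 7 (mod 9).
  bit 4 = 1: square 7^2 = 49 ≡ 4; bit is 1, so multiply 4·7 = 28 ≡ 1 (mod 9).
Final value: 7^9 ≡ 1 (mod 9).

Final answer: 1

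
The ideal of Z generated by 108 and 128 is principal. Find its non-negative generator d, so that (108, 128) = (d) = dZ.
In the PID Z, (a, b) is generated by gcd(a, b). Compute gcd(128, 108) with the extended Euclidean algorithm, tracking rows (r, s, t) with s·128 + t·108 = r:
  row A: (128, 1, 0)   [1·128 + 0·108 = 128]
  row B: (108, 0, 1)   [0·128 + 1·108 = 108]
  128 = 1·108 + 20   → row C = row A − 1·row B = (20, 1, −1)   [check: 1·128 − 1·108 = 20]
  108 = 5·20 + 8   → row D = row B − 5·row C = (8, −5, 6)   [check: −5·128 + 6·108 = 8]
  20 = 2·8 + 4   → row E = row C − 2·row D = (4, 11, −13)   [check: 11·128 − 13·108 = 4]
  8 = 2·4 + 0   → remainder 0, stop. gcd = 4 (last nonzero row E).
So gcd(108, 128) = 4, with Bézout identity 11·128 − 13·108 = 4. Containment (⊇): the Bézout identity exhibits 4 as an element of (108, 128), giving (4) ⊆ (108, 128). Containment (⊆): since 4 | 108 and 4 | 128 (108 = 4·27, 128 = 4·32), every Z-linear combination of 108 and 128 is divisible by 4, so (108, 128) ⊆ (4). Therefore (108, 128) = (4), d = 4.

Final answer: (108, 128) = (4); d = 4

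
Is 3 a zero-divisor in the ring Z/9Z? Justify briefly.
gcd(3, 9) = 3 > 1, so 3 is not a unit in Z/9Z. In Z/nZ every nonzero non-unit is a zero-divisor: explicitly, take b = 9/gcd = 3 ≠ 0 (mod 9); then 3·3 = 9 = 1·9, i.e. 3·3 ≡ 0 (mod 9). So 3 is a zero-divisor.

Final answer: YES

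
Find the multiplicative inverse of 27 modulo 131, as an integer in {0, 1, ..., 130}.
Apply the extended Euclidean algorithm to (131, 27), tracking rows (r, s, t) with s·131 + t·27 = r. Each division r_prev = q·r_cur + r_new produces the new row as (previous row) − q·(current row):
  row A: (131, 1, 0)   [1·131 + 0·27 = 131]
  row B: (27, 0, 1)   [0·131 + 1·27 = 27]
  131 = 4·27 + 23   → row C = row A − 4·row B = (23, 1, −4)   [check: 1·131 − 4·27 = 23]
  27 = 1·23 + 4   → row D = row B − 1·row C = (4, −1, 5)   [check: −1·131 + 5·27 = 4]
  23 = 5·4 + 3   → row E = row C − 5·row D = (3, 6, −29)   [check: 6·131 − 29·27 = 3]
  4 = 1·3 + 1   → row F = row D − 1·row E = (1, −7, 34)   [check: −7·131 + 34·27 = 1]
  3 = 3·1 + 0   → remainder 0, stop. gcd = 1 (last nonzero row F).
The gcd is 1, so 27 is invertible mod 131. The last nonzero row gives −7·131 + 34·27 = 1, so t = 34. So 27^(−1) ≡ 34 (mod 131). Verify: 27 · 34 = 918 ≡ 1 (mod 131). ✓

Final answer: 27^(−1) ≡ 34 (mod 131)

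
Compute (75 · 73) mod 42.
15

Reduce the factors first: 75 ≡ 33, 73 ≡ 31 (mod 42), so 75 · 73 ≡ 33 · 31 (mod 42). 33 · 31 = 1023. Dividing by 42: 1023 = 24·42 + 15. So (75 · 73) mod 42 = 15.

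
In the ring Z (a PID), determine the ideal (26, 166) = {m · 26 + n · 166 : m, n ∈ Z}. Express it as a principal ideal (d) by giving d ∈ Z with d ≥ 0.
In the PID Z, (a, b) is generated by gcd(a, b). Compute gcd(166, 26) with the extended Euclidean algorithm, tracking rows (r, s, t) with s·166 + t·26 = r:
  row A: (166, 1, 0)   [1·166 + 0·26 = 166]
  row B: (26, 0, 1)   [0·166 + 1·26 = 26]
  166 = 6·26 + 10   → row C = row A − 6·row B = (10, 1, −6)   [check: 1·166 − 6·26 = 10]
  26 = 2·10 + 6   → row D = row B − 2·row C = (6, −2, 13)   [check: −2·166 + 13·26 = 6]
  10 = 1·6 + 4   → row E = row C − 1·row D = (4, 3, −19)   [check: 3·166 − 19·26 = 4]
  6 = 1·4 + 2   → row F = row D − 1·row E = (2, −5, 32)   [check: −5·166 + 32·26 = 2]
  4 = 2·2 + 0   → remainder 0, stop. gcd = 2 (last nonzero row F).
So gcd(26, 166) = 2, with Bézout identity −5·166 + 32·26 = 2. Containment (⊇): the Bézout identity exhibits 2 as an element of (26, 166), giving (2) ⊆ (26, 166). Containment (⊆): since 2 | 26 and 2 | 166 (26 = 2·13, 166 = 2·83), every Z-linear combination of 26 and 166 is divisible by 2, so (26, 166) ⊆ (2). Therefore (26, 166) = (2), d = 2.

Final answer: (26, 166) = (2); d = 2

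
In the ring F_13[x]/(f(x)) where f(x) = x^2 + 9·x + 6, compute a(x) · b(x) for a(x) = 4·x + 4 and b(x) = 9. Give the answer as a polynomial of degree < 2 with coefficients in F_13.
Multiply as integer polynomials: a · b = 36·x + 36. Reducing coefficients mod 13: a · b ≡ 10·x + 10. This already has degree < 2, so no reduction by f is needed. Hence a · b ≡ 10·x + 10 in F_13[x]/(f).

Final answer: a · b ≡ 10·x + 10 (mod f(x))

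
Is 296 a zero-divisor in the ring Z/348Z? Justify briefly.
YES

gcd(296, 348) = 4 > 1, so 296 is not a unit in Z/348Z. In Z/nZ every nonzero non-unit is a zero-divisor: explicitly, take b = 348/gcd = 87 ≠ 0 (mod 348); then 296·87 = 25752 = 74·348, i.e. 296·87 ≡ 0 (mod 348). So 296 is a zero-divisor.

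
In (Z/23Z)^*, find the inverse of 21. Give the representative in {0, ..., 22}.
21^(−1) ≡ 11 (mod 23)

Apply the extended Euclidean algorithm to (23, 21), tracking rows (r, s, t) with s·23 + t·21 = r. Each division r_prev = q·r_cur + r_new produces the new row as (previous row) − q·(current row):
  row A: (23, 1, 0)   [1·23 + 0·21 = 23]
  row B: (21, 0, 1)   [0·23 + 1·21 = 21]
  23 = 1·21 + 2   → row C = row A − 1·row B = (2, 1, −1)   [check: 1·23 − 1·21 = 2]
  21 = 10·2 + 1   → row D = row B − 10·row C = (1, −10, 11)   [check: −10·23 + 11·21 = 1]
  2 = 2·1 + 0   → remainder 0, stop. gcd = 1 (last nonzero row D).
The gcd is 1, so 21 is invertible mod 23. The last nonzero row gives −10·23 + 11·21 = 1, so t = 11. So 21^(−1) ≡ 11 (mod 23). Verify: 21 · 11 = 231 ≡ 1 (mod 23). ✓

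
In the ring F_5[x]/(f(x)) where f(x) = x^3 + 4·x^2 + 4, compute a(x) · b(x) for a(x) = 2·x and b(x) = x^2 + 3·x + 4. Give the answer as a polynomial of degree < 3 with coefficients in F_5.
a · b ≡ 3·x^2 + 3·x + 2 (mod f(x))

Multiply as integer polynomials: a · b = 2·x^3 + 6·x^2 + 8·x. Reducing coefficients mod 5: a · b ≡ 2·x^3 + x^2 + 3·x. Now divide by f(x) = x^3 + 4·x^2 + 4 in F_5[x], eliminating the leading term at each step:
  leading term 2·x^3: subtract (2)·f(x) = 2·x^3 + 3·x^2 + 3, leaving 3·x^2 + 3·x + 2 (coefficients mod 5)
The degree is now < 3, so this is the remainder. Hence a · b ≡ 3·x^2 + 3·x + 2 in F_5[x]/(f).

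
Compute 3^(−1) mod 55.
3^(−1) ≡ 37 (mod 55)

Apply the extended Euclidean algorithm to (55, 3), tracking rows (r, s, t) with s·55 + t·3 = r. Each division r_prev = q·r_cur + r_new produces the new row as (previous row) − q·(current row):
  row A: (55, 1, 0)   [1·55 + 0·3 = 55]
  row B: (3, 0, 1)   [0·55 + 1·3 = 3]
  55 = 18·3 + 1   → row C = row A − 18·row B = (1, 1, −18)   [check: 1·55 − 18·3 = 1]
  3 = 3·1 + 0   → remainder 0, stop. gcd = 1 (last nonzero row C).
The gcd is 1, so 3 is invertible mod 55. The last nonzero row gives 1·55 − 18·3 = 1, so t = −18. So 3^(−1) ≡ −18 ≡ 37 (mod 55). Verify: 3 · 37 = 111 ≡ 1 (mod 55). ✓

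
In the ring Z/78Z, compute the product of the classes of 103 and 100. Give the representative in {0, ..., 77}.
4

Reduce the factors first: 103 ≡ 25, 100 ≡ 22 (mod 78), so 103 · 100 ≡ 25 · 22 (mod 78). 25 · 22 = 550. Dividing by 78: 550 = 7·78 + 4. So (103 · 100) mod 78 = 4.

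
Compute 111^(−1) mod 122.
Apply the extended Euclidean algorithm to (122, 111), tracking rows (r, s, t) with s·122 + t·111 = r. Each division r_prev = q·r_cur + r_new produces the new row as (previous row) − q·(current row):
  row A: (122, 1, 0)   [1·122 + 0·111 = 122]
  row B: (111, 0, 1)   [0·122 + 1·111 = 111]
  122 = 1·111 + 11   → row C = row A − 1·row B = (11, 1, −1)   [check: 1·122 − 1·111 = 11]
  111 = 10·11 + 1   → row D = row B − 10·row C = (1, −10, 11)   [check: −10·122 + 11·111 = 1]
  11 = 11·1 + 0   → remainder 0, stop. gcd = 1 (last nonzero row D).
The gcd is 1, so 111 is invertible mod 122. The last nonzero row gives −10·122 + 11·111 = 1, so t = 11. So 111^(−1) ≡ 11 (mod 122). Verify: 111 · 11 = 1221 ≡ 1 (mod 122). ✓

Final answer: 111^(−1) ≡ 11 (mod 122)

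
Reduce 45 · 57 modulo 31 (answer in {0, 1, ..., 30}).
23

Reduce the factors first: 45 ≡ 14, 57 ≡ 26 (mod 31), so 45 · 57 ≡ 14 · 26 (mod 31). 14 · 26 = 364. Dividing by 31: 364 = 11·31 + 23. So (45 · 57) mod 31 = 23.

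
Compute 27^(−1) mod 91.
27^(−1) ≡ 27 (mod 91)

Apply the extended Euclidean algorithm to (91, 27), tracking rows (r, s, t) with s·91 + t·27 = r. Each division r_prev = q·r_cur + r_new produces the new row as (previous row) − q·(current row):
  row A: (91, 1, 0)   [1·91 + 0·27 = 91]
  row B: (27, 0, 1)   [0·91 + 1·27 = 27]
  91 = 3·27 + 10   → row C = row A − 3·row B = (10, 1, −3)   [check: 1·91 − 3·27 = 10]
  27 = 2·10 + 7   → row D = row B − 2·row C = (7, −2, 7)   [check: −2·91 + 7·27 = 7]
  10 = 1·7 + 3   → row E = row C − 1·row D = (3, 3, −10)   [check: 3·91 − 10·27 = 3]
  7 = 2·3 + 1   → row F = row D − 2·row E = (1, −8, 27)   [check: −8·91 + 27·27 = 1]
  3 = 3·1 + 0   → remainder 0, stop. gcd = 1 (last nonzero row F).
The gcd is 1, so 27 is invertible mod 91. The last nonzero row gives −8·91 + 27·27 = 1, so t = 27. So 27^(−1) ≡ 27 (mod 91). Verify: 27 · 27 = 729 ≡ 1 (mod 91). ✓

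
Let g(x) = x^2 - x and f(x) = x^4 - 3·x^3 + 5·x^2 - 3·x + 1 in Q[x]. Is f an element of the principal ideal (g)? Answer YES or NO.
In Q[x] the ideal (g) consists of all multiples of g, so f ∈ (g) iff g | f, i.e. iff the remainder of f on division by g is 0. Divide f by g (g is monic, so eliminate the leading term of the running remainder at each step):
  leading term x^4: subtract (x^2)·g(x) = x^4 - x^3, leaving -2·x^3 + 5·x^2 - 3·x + 1
  leading term -2·x^3: subtract (-2·x)·g(x) = -2·x^3 + 2·x^2, leaving 3·x^2 - 3·x + 1
  leading term 3·x^2: subtract (3)·g(x) = 3·x^2 - 3·x, leaving 1
The remainder r(x) = 1 ≠ 0 (and deg r < deg g), so g ∤ f, i.e. f ∉ (g).

Final answer: NO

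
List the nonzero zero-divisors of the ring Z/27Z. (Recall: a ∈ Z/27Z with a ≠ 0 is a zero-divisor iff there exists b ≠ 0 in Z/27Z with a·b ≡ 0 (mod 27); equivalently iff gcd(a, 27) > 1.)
nonzero zero-divisors of Z/27Z = {3, 6, 9, 12, 15, 18, 21, 24}

An element a ∈ Z/27Z (with a ≠ 0) is a zero-divisor iff gcd(a, 27) > 1 (because a is a unit precisely when gcd(a, n) = 1, and in Z/nZ every nonzero, non-unit element is a zero-divisor). Scan a = 1, ..., 26 and keep those with gcd(a, 27) > 1:
  gcd(3, 27) = 3, gcd(6, 27) = 3, gcd(9, 27) = 9, gcd(12, 27) = 3, gcd(15, 27) = 3, gcd(18, 27) = 9, gcd(21, 27) = 3, gcd(24, 27) = 3.
All other a ∈ {1, ..., 26} have gcd(a, 27) = 1 and are units. So the nonzero zero-divisors are exactly the 8 values of a appearing in this scan.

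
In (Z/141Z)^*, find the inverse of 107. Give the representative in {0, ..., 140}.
Apply the extended Euclidean algorithm to (141, 107), tracking rows (r, s, t) with s·141 + t·107 = r. Each division r_prev = q·r_cur + r_new produces the new row as (previous row) − q·(current row):
  row A: (141, 1, 0)   [1·141 + 0·107 = 141]
  row B: (107, 0, 1)   [0·141 + 1·107 = 107]
  141 = 1·107 + 34   → row C = row A − 1·row B = (34, 1, −1)   [check: 1·141 − 1·107 = 34]
  107 = 3·34 + 5   → row D = row B − 3·row C = (5, −3, 4)   [check: −3·141 + 4·107 = 5]
  34 = 6·5 + 4   → row E = row C − 6·row D = (4, 19, −25)   [check: 19·141 − 25·107 = 4]
  5 = 1·4 + 1   → row F = row D − 1·row E = (1, −22, 29)   [check: −22·141 + 29·107 = 1]
  4 = 4·1 + 0   → remainder 0, stop. gcd = 1 (last nonzero row F).
The gcd is 1, so 107 is invertible mod 141. The last nonzero row gives −22·141 + 29·107 = 1, so t = 29. So 107^(−1) ≡ 29 (mod 141). Verify: 107 · 29 = 3103 ≡ 1 (mod 141). ✓

Final answer: 107^(−1) ≡ 29 (mod 141)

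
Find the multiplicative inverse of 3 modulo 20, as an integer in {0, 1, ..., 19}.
Apply the extended Euclidean algorithm to (20, 3), tracking rows (r, s, t) with s·20 + t·3 = r. Each division r_prev = q·r_cur + r_new produces the new row as (previous row) − q·(current row):
  row A: (20, 1, 0)   [1·20 + 0·3 = 20]
  row B: (3, 0, 1)   [0·20 + 1·3 = 3]
  20 = 6·3 + 2   → row C = row A − 6·row B = (2, 1, −6)   [check: 1·20 − 6·3 = 2]
  3 = 1·2 + 1   → row D = row B − 1·row C = (1, −1, 7)   [check: −1·20 + 7·3 = 1]
  2 = 2·1 + 0   → remainder 0, stop. gcd = 1 (last nonzero row D).
The gcd is 1, so 3 is invertible mod 20. The last nonzero row gives −1·20 + 7·3 = 1, so t = 7. So 3^(−1) ≡ 7 (mod 20). Verify: 3 · 7 = 21 ≡ 1 (mod 20). ✓

Final answer: 3^(−1) ≡ 7 (mod 20)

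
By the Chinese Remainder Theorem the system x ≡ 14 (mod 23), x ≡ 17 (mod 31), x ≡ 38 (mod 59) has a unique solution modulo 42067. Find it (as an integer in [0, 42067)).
The moduli 23, 31, 59 are pairwise coprime, so by the CRT there is a unique solution mod 23·31·59 = 42067.
Solve by successive substitution. Start with x ≡ 14 (mod 23).
  Combine with x ≡ 17 (mod 31): write x = 14 + 23·t and require 14 + 23·t ≡ 17 (mod 31), i.e. 23·t ≡ 17 − 14 ≡ 3 (mod 31). Since 23^(−1) ≡ 27 (mod 31), t ≡ 27·3 ≡ 19 (mod 31). So x ≡ 14 + 23·19 = 451 (mod 713).
  Combine with x ≡ 38 (mod 59): write x = 451 + 713·t and require 451 + 713·t ≡ 38 (mod 59), i.e. 713·t ≡ 38 − 451 ≡ 0 (mod 59). Since 713^(−1) ≡ 12 (mod 59) (713 ≡ 5 (mod 59)), t ≡ 12·0 ≡ 0 (mod 59). So x ≡ 451 + 713·0 = 451 (mod 42067).
Unique solution in [0, 42067): x = 451.

Final answer: x ≡ 451 (mod 42067); the representative in [0, 42067) is 451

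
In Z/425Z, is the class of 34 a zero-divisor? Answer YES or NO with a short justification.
YES

gcd(34, 425) = 17 > 1, so 34 is not a unit in Z/425Z. In Z/nZ every nonzero non-unit is a zero-divisor: explicitly, take b = 425/gcd = 25 ≠ 0 (mod 425); then 34·25 = 850 = 2·425, i.e. 34·25 ≡ 0 (mod 425). So 34 is a zero-divisor.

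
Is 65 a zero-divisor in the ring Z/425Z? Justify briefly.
YES

gcd(65, 425) = 5 > 1, so 65 is not a unit in Z/425Z. In Z/nZ every nonzero non-unit is a zero-divisor: explicitly, take b = 425/gcd = 85 ≠ 0 (mod 425); then 65·85 = 5525 = 13·425, i.e. 65·85 ≡ 0 (mod 425). So 65 is a zero-divisor.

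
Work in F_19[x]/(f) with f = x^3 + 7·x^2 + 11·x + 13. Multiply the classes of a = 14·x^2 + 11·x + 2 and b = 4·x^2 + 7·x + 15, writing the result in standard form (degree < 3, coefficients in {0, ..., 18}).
a · b ≡ 4·x^2 + 16·x + 12 (mod f(x))

Multiply as integer polynomials: a · b = 56·x^4 + 142·x^3 + 295·x^2 + 179·x + 30. Reducing coefficients mod 19: a · b ≡ 18·x^4 + 9·x^3 + 10·x^2 + 8·x + 11. Now divide by f(x) = x^3 + 7·x^2 + 11·x + 13 in F_19[x], eliminating the leading term at each step:
  leading term 18·x^4: subtract (18·x)·f(x) = 18·x^4 + 12·x^3 + 8·x^2 + 6·x, leaving 16·x^3 + 2·x^2 + 2·x + 11 (coefficients mod 19)
  leading term 16·x^3: subtract (16)·f(x) = 16·x^3 + 17·x^2 + 5·x + 18, leaving 4·x^2 + 16·x + 12 (coefficients mod 19)
The degree is now < 3, so this is the remainder. Hence a · b ≡ 4·x^2 + 16·x + 12 in F_19[x]/(f).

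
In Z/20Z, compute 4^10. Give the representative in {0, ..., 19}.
Use repeated squaring. Binary(10) = 1010. Walk through the bits of the exponent 10 left-to-right: at each bit after the leading one, square the running value, then multiply by 4 if the bit is 1 (always reducing mod 20):
  bit 1 = 1 (leading): start with 4.
  bit 2 = 0: square 4^2 = 16 (mod 20).
  bit 3 = 1: square 16^2 = 256 ≡ 16; bit is 1, so multiply 16·4 = 64 ≡ 4 (mod 20).
  bit 4 = 0: square 4^2 = 16 (mod 20).
Final value: 4^10 ≡ 16 (mod 20).

Final answer: 16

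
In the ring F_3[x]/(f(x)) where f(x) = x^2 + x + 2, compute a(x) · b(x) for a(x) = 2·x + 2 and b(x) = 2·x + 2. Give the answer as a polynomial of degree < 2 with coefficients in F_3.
a · b ≡ x + 2 (mod f(x))

Multiply as integer polynomials: a · b = 4·x^2 + 8·x + 4. Reducing coefficients mod 3: a · b ≡ x^2 + 2·x + 1. Now divide by f(x) = x^2 + x + 2 in F_3[x], eliminating the leading term at each step:
  leading term x^2: subtract (1)·f(x) = x^2 + x + 2, leaving x + 2 (coefficients mod 3)
The degree is now < 2, so this is the remainder. Hence a · b ≡ x + 2 in F_3[x]/(f).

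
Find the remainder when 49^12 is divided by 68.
Use repeated squaring. Binary(12) = 1100. Walk through the bits of the exponent 12 left-to-right: at each bit after the leading one, square the running value, then multiply by 49 if the bit is 1 (always reducing mod 68):
  bit 1 = 1 (leading): start with 49.
  bit 2 = 1: square 49^2 = 2401 ≡ 21; bit is 1, so multiply 21·49 = 1029 ≡ 9 (mod 68).
  bit 3 = 0: square 9^2 = 81 ≡ 13 (mod 68).
  bit 4 = 0: square 13^2 = 169 ≡ 33 (mod 68).
Final value: 49^12 ≡ 33 (mod 68).

Final answer: 33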